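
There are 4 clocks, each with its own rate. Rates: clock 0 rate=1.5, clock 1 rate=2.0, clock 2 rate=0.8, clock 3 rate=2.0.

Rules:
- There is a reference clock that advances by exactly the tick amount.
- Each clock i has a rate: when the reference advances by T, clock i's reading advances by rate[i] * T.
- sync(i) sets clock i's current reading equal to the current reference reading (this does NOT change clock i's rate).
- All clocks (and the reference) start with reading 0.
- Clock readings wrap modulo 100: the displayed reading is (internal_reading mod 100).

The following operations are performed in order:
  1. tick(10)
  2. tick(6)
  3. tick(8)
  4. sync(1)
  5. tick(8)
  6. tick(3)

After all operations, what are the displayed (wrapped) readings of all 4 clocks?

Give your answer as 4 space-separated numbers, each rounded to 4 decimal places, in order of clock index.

Answer: 52.5000 46.0000 28.0000 70.0000

Derivation:
After op 1 tick(10): ref=10.0000 raw=[15.0000 20.0000 8.0000 20.0000]
After op 2 tick(6): ref=16.0000 raw=[24.0000 32.0000 12.8000 32.0000]
After op 3 tick(8): ref=24.0000 raw=[36.0000 48.0000 19.2000 48.0000]
After op 4 sync(1): ref=24.0000 raw=[36.0000 24.0000 19.2000 48.0000]
After op 5 tick(8): ref=32.0000 raw=[48.0000 40.0000 25.6000 64.0000]
After op 6 tick(3): ref=35.0000 raw=[52.5000 46.0000 28.0000 70.0000]
Wrap final raw readings (mod 100): 52.5000 mod 100 = 52.5000; 46.0000 mod 100 = 46.0000; 28.0000 mod 100 = 28.0000; 70.0000 mod 100 = 70.0000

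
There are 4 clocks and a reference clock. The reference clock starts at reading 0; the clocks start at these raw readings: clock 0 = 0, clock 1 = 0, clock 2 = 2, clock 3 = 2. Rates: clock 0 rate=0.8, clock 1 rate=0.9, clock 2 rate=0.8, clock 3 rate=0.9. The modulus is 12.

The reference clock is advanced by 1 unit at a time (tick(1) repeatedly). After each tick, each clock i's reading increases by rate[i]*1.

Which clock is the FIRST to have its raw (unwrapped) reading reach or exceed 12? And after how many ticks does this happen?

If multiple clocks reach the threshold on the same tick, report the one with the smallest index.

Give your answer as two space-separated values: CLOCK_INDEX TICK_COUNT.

clock 0: start=0, rate=0.8, needs 12-0 = 12; ticks = ceil(12/0.8) = ceil(15.0000) = 15; reading at tick 15 = 0 + 0.8*15 = 12.0000
clock 1: start=0, rate=0.9, needs 12-0 = 12; ticks = ceil(12/0.9) = ceil(13.3333) = 14; reading at tick 14 = 0 + 0.9*14 = 12.6000
clock 2: start=2, rate=0.8, needs 12-2 = 10; ticks = ceil(10/0.8) = ceil(12.5000) = 13; reading at tick 13 = 2 + 0.8*13 = 12.4000
clock 3: start=2, rate=0.9, needs 12-2 = 10; ticks = ceil(10/0.9) = ceil(11.1111) = 12; reading at tick 12 = 2 + 0.9*12 = 12.8000
Minimum tick count = 12; winners = [3]; smallest index = 3

Answer: 3 12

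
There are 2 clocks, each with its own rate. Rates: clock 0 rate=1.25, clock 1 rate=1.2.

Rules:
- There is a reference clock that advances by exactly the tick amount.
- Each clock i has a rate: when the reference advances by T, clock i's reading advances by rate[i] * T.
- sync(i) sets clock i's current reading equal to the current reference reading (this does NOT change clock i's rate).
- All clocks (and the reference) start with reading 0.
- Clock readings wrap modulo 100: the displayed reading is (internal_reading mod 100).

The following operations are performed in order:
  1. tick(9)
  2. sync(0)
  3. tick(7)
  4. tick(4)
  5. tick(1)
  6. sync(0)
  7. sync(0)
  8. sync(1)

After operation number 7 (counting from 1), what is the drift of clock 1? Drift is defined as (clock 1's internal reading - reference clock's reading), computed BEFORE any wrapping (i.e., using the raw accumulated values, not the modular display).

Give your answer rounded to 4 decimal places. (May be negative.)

After op 1 tick(9): ref=9.0000 raw=[11.2500 10.8000]
After op 2 sync(0): ref=9.0000 raw=[9.0000 10.8000]
After op 3 tick(7): ref=16.0000 raw=[17.7500 19.2000]
After op 4 tick(4): ref=20.0000 raw=[22.7500 24.0000]
After op 5 tick(1): ref=21.0000 raw=[24.0000 25.2000]
After op 6 sync(0): ref=21.0000 raw=[21.0000 25.2000]
After op 7 sync(0): ref=21.0000 raw=[21.0000 25.2000]
Drift of clock 1 after op 7: 25.2000 - 21.0000 = 4.2000

Answer: 4.2000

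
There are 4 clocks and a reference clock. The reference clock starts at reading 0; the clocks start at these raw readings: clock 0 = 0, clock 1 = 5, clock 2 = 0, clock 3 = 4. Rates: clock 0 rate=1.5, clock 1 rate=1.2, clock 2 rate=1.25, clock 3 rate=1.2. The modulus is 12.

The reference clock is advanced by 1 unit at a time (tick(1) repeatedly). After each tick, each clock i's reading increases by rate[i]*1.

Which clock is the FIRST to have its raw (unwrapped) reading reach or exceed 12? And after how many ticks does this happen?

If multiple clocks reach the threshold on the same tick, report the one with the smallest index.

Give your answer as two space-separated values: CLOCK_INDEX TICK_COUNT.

Answer: 1 6

Derivation:
clock 0: start=0, rate=1.5, needs 12-0 = 12; ticks = ceil(12/1.5) = ceil(8.0000) = 8; reading at tick 8 = 0 + 1.5*8 = 12.0000
clock 1: start=5, rate=1.2, needs 12-5 = 7; ticks = ceil(7/1.2) = ceil(5.8333) = 6; reading at tick 6 = 5 + 1.2*6 = 12.2000
clock 2: start=0, rate=1.25, needs 12-0 = 12; ticks = ceil(12/1.25) = ceil(9.6000) = 10; reading at tick 10 = 0 + 1.25*10 = 12.5000
clock 3: start=4, rate=1.2, needs 12-4 = 8; ticks = ceil(8/1.2) = ceil(6.6667) = 7; reading at tick 7 = 4 + 1.2*7 = 12.4000
Minimum tick count = 6; winners = [1]; smallest index = 1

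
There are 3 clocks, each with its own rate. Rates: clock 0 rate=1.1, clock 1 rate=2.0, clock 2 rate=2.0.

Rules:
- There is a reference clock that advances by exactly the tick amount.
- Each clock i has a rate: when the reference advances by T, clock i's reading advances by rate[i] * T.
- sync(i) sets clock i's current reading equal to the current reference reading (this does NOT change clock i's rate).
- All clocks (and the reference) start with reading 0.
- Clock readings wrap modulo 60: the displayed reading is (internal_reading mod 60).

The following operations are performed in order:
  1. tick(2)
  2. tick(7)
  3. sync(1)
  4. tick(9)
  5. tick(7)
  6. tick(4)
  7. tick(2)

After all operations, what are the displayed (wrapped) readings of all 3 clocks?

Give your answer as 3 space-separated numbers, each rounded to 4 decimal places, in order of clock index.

Answer: 34.1000 53.0000 2.0000

Derivation:
After op 1 tick(2): ref=2.0000 raw=[2.2000 4.0000 4.0000]
After op 2 tick(7): ref=9.0000 raw=[9.9000 18.0000 18.0000]
After op 3 sync(1): ref=9.0000 raw=[9.9000 9.0000 18.0000]
After op 4 tick(9): ref=18.0000 raw=[19.8000 27.0000 36.0000]
After op 5 tick(7): ref=25.0000 raw=[27.5000 41.0000 50.0000]
After op 6 tick(4): ref=29.0000 raw=[31.9000 49.0000 58.0000]
After op 7 tick(2): ref=31.0000 raw=[34.1000 53.0000 62.0000]
Wrap final raw readings (mod 60): 34.1000 mod 60 = 34.1000; 53.0000 mod 60 = 53.0000; 62.0000 mod 60 = 2.0000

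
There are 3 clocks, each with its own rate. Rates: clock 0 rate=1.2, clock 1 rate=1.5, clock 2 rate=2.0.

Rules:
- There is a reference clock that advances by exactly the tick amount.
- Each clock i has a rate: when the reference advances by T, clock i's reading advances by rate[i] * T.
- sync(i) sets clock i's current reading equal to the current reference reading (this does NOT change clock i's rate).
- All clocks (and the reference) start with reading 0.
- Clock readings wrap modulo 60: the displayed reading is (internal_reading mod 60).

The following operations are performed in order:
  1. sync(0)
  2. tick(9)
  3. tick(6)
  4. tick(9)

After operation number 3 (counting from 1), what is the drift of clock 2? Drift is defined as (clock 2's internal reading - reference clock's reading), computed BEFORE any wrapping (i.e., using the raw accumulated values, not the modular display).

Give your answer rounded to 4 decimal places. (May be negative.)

Answer: 15.0000

Derivation:
After op 1 sync(0): ref=0.0000 raw=[0.0000 0.0000 0.0000]
After op 2 tick(9): ref=9.0000 raw=[10.8000 13.5000 18.0000]
After op 3 tick(6): ref=15.0000 raw=[18.0000 22.5000 30.0000]
Drift of clock 2 after op 3: 30.0000 - 15.0000 = 15.0000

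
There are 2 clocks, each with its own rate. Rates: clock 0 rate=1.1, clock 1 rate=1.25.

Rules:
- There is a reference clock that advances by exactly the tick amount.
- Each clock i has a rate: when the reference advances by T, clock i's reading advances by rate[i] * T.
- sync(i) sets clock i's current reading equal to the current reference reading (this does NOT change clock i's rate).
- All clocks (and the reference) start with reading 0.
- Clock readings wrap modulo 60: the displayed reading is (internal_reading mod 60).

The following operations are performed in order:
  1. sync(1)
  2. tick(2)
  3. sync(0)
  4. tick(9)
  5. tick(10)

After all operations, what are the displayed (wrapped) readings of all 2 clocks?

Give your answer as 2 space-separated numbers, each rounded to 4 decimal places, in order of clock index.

After op 1 sync(1): ref=0.0000 raw=[0.0000 0.0000]
After op 2 tick(2): ref=2.0000 raw=[2.2000 2.5000]
After op 3 sync(0): ref=2.0000 raw=[2.0000 2.5000]
After op 4 tick(9): ref=11.0000 raw=[11.9000 13.7500]
After op 5 tick(10): ref=21.0000 raw=[22.9000 26.2500]
Wrap final raw readings (mod 60): 22.9000 mod 60 = 22.9000; 26.2500 mod 60 = 26.2500

Answer: 22.9000 26.2500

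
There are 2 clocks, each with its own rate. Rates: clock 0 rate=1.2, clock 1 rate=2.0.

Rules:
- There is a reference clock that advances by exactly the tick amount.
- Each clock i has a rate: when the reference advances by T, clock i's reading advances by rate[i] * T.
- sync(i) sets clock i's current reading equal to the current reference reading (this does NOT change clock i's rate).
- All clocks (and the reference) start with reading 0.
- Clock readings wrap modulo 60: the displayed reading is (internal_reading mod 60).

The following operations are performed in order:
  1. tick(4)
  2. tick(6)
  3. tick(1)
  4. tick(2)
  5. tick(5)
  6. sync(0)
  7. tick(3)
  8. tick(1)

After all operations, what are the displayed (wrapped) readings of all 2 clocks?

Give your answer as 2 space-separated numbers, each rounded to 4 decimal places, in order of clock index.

After op 1 tick(4): ref=4.0000 raw=[4.8000 8.0000]
After op 2 tick(6): ref=10.0000 raw=[12.0000 20.0000]
After op 3 tick(1): ref=11.0000 raw=[13.2000 22.0000]
After op 4 tick(2): ref=13.0000 raw=[15.6000 26.0000]
After op 5 tick(5): ref=18.0000 raw=[21.6000 36.0000]
After op 6 sync(0): ref=18.0000 raw=[18.0000 36.0000]
After op 7 tick(3): ref=21.0000 raw=[21.6000 42.0000]
After op 8 tick(1): ref=22.0000 raw=[22.8000 44.0000]
Wrap final raw readings (mod 60): 22.8000 mod 60 = 22.8000; 44.0000 mod 60 = 44.0000

Answer: 22.8000 44.0000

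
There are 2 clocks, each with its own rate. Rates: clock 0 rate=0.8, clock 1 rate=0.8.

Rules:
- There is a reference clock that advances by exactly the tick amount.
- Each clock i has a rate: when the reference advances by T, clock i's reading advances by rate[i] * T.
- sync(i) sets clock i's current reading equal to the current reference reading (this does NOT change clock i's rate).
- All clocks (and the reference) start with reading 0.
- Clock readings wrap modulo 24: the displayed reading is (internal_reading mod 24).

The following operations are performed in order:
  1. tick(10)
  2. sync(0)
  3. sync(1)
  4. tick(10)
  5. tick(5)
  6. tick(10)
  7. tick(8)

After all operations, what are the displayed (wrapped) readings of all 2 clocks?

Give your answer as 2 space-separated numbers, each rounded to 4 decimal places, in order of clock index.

After op 1 tick(10): ref=10.0000 raw=[8.0000 8.0000]
After op 2 sync(0): ref=10.0000 raw=[10.0000 8.0000]
After op 3 sync(1): ref=10.0000 raw=[10.0000 10.0000]
After op 4 tick(10): ref=20.0000 raw=[18.0000 18.0000]
After op 5 tick(5): ref=25.0000 raw=[22.0000 22.0000]
After op 6 tick(10): ref=35.0000 raw=[30.0000 30.0000]
After op 7 tick(8): ref=43.0000 raw=[36.4000 36.4000]
Wrap final raw readings (mod 24): 36.4000 mod 24 = 12.4000; 36.4000 mod 24 = 12.4000

Answer: 12.4000 12.4000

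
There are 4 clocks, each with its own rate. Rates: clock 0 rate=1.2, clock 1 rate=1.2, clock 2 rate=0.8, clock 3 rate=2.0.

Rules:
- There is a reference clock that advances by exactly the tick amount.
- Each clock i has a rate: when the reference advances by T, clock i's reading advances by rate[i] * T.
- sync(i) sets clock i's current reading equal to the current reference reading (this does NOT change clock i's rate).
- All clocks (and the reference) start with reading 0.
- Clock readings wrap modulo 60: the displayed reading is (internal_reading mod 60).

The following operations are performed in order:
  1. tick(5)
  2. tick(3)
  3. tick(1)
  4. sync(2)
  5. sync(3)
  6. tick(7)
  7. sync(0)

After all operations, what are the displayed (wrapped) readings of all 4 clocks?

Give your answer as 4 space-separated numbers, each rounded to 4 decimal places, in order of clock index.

After op 1 tick(5): ref=5.0000 raw=[6.0000 6.0000 4.0000 10.0000]
After op 2 tick(3): ref=8.0000 raw=[9.6000 9.6000 6.4000 16.0000]
After op 3 tick(1): ref=9.0000 raw=[10.8000 10.8000 7.2000 18.0000]
After op 4 sync(2): ref=9.0000 raw=[10.8000 10.8000 9.0000 18.0000]
After op 5 sync(3): ref=9.0000 raw=[10.8000 10.8000 9.0000 9.0000]
After op 6 tick(7): ref=16.0000 raw=[19.2000 19.2000 14.6000 23.0000]
After op 7 sync(0): ref=16.0000 raw=[16.0000 19.2000 14.6000 23.0000]
Wrap final raw readings (mod 60): 16.0000 mod 60 = 16.0000; 19.2000 mod 60 = 19.2000; 14.6000 mod 60 = 14.6000; 23.0000 mod 60 = 23.0000

Answer: 16.0000 19.2000 14.6000 23.0000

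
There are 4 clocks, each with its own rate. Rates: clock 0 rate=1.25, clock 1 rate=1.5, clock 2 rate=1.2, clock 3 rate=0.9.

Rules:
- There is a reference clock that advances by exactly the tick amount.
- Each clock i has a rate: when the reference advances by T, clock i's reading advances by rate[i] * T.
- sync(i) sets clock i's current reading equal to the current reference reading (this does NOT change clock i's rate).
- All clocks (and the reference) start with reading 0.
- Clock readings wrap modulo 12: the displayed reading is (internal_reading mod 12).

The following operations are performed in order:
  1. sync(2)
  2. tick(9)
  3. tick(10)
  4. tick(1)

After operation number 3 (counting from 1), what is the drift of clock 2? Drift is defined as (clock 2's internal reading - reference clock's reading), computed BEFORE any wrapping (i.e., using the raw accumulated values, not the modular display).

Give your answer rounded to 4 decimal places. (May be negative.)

Answer: 3.8000

Derivation:
After op 1 sync(2): ref=0.0000 raw=[0.0000 0.0000 0.0000 0.0000]
After op 2 tick(9): ref=9.0000 raw=[11.2500 13.5000 10.8000 8.1000]
After op 3 tick(10): ref=19.0000 raw=[23.7500 28.5000 22.8000 17.1000]
Drift of clock 2 after op 3: 22.8000 - 19.0000 = 3.8000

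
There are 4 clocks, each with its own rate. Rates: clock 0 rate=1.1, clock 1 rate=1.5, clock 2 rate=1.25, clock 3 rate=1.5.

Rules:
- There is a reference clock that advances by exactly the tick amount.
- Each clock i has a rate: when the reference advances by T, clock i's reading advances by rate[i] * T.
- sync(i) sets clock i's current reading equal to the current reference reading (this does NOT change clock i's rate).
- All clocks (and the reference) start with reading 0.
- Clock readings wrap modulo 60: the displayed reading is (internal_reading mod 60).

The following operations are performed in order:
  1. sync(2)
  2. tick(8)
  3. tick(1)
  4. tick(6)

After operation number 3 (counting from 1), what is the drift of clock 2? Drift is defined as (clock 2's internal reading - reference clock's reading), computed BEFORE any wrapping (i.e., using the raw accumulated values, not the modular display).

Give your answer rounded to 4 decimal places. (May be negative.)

Answer: 2.2500

Derivation:
After op 1 sync(2): ref=0.0000 raw=[0.0000 0.0000 0.0000 0.0000]
After op 2 tick(8): ref=8.0000 raw=[8.8000 12.0000 10.0000 12.0000]
After op 3 tick(1): ref=9.0000 raw=[9.9000 13.5000 11.2500 13.5000]
Drift of clock 2 after op 3: 11.2500 - 9.0000 = 2.2500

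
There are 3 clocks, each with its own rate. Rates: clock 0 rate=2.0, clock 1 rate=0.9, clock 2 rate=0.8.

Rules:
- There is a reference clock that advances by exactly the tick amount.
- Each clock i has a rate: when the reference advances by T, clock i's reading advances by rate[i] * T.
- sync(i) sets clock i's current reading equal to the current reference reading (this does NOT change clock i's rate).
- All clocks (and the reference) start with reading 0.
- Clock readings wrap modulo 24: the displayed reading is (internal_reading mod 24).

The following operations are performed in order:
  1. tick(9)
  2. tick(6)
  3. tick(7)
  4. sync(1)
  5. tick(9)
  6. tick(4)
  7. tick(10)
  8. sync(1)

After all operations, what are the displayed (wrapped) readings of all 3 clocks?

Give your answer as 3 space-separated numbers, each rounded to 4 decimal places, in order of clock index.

After op 1 tick(9): ref=9.0000 raw=[18.0000 8.1000 7.2000]
After op 2 tick(6): ref=15.0000 raw=[30.0000 13.5000 12.0000]
After op 3 tick(7): ref=22.0000 raw=[44.0000 19.8000 17.6000]
After op 4 sync(1): ref=22.0000 raw=[44.0000 22.0000 17.6000]
After op 5 tick(9): ref=31.0000 raw=[62.0000 30.1000 24.8000]
After op 6 tick(4): ref=35.0000 raw=[70.0000 33.7000 28.0000]
After op 7 tick(10): ref=45.0000 raw=[90.0000 42.7000 36.0000]
After op 8 sync(1): ref=45.0000 raw=[90.0000 45.0000 36.0000]
Wrap final raw readings (mod 24): 90.0000 mod 24 = 18.0000; 45.0000 mod 24 = 21.0000; 36.0000 mod 24 = 12.0000

Answer: 18.0000 21.0000 12.0000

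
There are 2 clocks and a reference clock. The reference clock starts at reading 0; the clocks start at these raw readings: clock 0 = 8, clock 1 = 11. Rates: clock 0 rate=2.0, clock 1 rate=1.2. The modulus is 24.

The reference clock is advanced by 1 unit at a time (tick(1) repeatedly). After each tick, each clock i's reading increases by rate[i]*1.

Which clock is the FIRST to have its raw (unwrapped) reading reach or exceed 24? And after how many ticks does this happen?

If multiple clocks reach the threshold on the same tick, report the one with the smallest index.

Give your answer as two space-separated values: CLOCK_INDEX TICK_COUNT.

clock 0: start=8, rate=2.0, needs 24-8 = 16; ticks = ceil(16/2.0) = ceil(8.0000) = 8; reading at tick 8 = 8 + 2.0*8 = 24.0000
clock 1: start=11, rate=1.2, needs 24-11 = 13; ticks = ceil(13/1.2) = ceil(10.8333) = 11; reading at tick 11 = 11 + 1.2*11 = 24.2000
Minimum tick count = 8; winners = [0]; smallest index = 0

Answer: 0 8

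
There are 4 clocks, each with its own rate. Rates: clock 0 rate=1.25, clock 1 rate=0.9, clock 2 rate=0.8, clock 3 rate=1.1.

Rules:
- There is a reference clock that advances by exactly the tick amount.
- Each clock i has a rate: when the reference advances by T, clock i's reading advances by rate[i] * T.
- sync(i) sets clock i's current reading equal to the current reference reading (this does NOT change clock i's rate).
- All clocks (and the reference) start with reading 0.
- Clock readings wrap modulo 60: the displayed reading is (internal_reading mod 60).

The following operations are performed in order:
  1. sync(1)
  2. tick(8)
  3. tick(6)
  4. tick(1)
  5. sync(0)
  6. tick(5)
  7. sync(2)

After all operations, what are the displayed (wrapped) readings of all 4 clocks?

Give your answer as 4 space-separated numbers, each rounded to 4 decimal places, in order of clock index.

Answer: 21.2500 18.0000 20.0000 22.0000

Derivation:
After op 1 sync(1): ref=0.0000 raw=[0.0000 0.0000 0.0000 0.0000]
After op 2 tick(8): ref=8.0000 raw=[10.0000 7.2000 6.4000 8.8000]
After op 3 tick(6): ref=14.0000 raw=[17.5000 12.6000 11.2000 15.4000]
After op 4 tick(1): ref=15.0000 raw=[18.7500 13.5000 12.0000 16.5000]
After op 5 sync(0): ref=15.0000 raw=[15.0000 13.5000 12.0000 16.5000]
After op 6 tick(5): ref=20.0000 raw=[21.2500 18.0000 16.0000 22.0000]
After op 7 sync(2): ref=20.0000 raw=[21.2500 18.0000 20.0000 22.0000]
Wrap final raw readings (mod 60): 21.2500 mod 60 = 21.2500; 18.0000 mod 60 = 18.0000; 20.0000 mod 60 = 20.0000; 22.0000 mod 60 = 22.0000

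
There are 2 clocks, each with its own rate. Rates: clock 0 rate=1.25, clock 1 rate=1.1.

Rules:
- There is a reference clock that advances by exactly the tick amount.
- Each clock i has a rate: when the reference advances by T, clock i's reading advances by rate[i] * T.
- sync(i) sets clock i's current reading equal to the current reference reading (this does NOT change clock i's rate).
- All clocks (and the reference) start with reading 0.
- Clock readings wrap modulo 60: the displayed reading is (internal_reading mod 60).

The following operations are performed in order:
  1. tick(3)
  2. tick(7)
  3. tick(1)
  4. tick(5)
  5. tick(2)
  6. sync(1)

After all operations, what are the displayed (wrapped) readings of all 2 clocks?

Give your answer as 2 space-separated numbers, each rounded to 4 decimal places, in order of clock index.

After op 1 tick(3): ref=3.0000 raw=[3.7500 3.3000]
After op 2 tick(7): ref=10.0000 raw=[12.5000 11.0000]
After op 3 tick(1): ref=11.0000 raw=[13.7500 12.1000]
After op 4 tick(5): ref=16.0000 raw=[20.0000 17.6000]
After op 5 tick(2): ref=18.0000 raw=[22.5000 19.8000]
After op 6 sync(1): ref=18.0000 raw=[22.5000 18.0000]
Wrap final raw readings (mod 60): 22.5000 mod 60 = 22.5000; 18.0000 mod 60 = 18.0000

Answer: 22.5000 18.0000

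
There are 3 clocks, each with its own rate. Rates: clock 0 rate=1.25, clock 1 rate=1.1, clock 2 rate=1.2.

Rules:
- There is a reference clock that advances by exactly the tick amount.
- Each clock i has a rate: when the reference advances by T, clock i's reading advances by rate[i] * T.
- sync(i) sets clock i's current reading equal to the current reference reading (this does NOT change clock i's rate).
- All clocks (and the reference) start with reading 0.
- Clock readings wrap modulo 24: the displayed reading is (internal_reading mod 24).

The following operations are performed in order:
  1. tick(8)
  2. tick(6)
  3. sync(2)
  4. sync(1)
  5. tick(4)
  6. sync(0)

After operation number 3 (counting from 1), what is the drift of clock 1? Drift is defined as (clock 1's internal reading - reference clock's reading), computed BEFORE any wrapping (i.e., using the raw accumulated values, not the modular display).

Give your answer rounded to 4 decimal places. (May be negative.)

After op 1 tick(8): ref=8.0000 raw=[10.0000 8.8000 9.6000]
After op 2 tick(6): ref=14.0000 raw=[17.5000 15.4000 16.8000]
After op 3 sync(2): ref=14.0000 raw=[17.5000 15.4000 14.0000]
Drift of clock 1 after op 3: 15.4000 - 14.0000 = 1.4000

Answer: 1.4000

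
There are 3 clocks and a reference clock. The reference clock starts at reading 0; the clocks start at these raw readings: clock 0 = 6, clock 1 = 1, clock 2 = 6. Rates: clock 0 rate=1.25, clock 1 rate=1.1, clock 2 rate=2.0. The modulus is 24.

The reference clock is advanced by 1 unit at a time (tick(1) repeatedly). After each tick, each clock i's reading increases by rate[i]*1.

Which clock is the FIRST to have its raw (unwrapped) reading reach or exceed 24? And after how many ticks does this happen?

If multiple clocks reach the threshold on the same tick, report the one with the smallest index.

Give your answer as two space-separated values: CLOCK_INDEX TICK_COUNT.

clock 0: start=6, rate=1.25, needs 24-6 = 18; ticks = ceil(18/1.25) = ceil(14.4000) = 15; reading at tick 15 = 6 + 1.25*15 = 24.7500
clock 1: start=1, rate=1.1, needs 24-1 = 23; ticks = ceil(23/1.1) = ceil(20.9091) = 21; reading at tick 21 = 1 + 1.1*21 = 24.1000
clock 2: start=6, rate=2.0, needs 24-6 = 18; ticks = ceil(18/2.0) = ceil(9.0000) = 9; reading at tick 9 = 6 + 2.0*9 = 24.0000
Minimum tick count = 9; winners = [2]; smallest index = 2

Answer: 2 9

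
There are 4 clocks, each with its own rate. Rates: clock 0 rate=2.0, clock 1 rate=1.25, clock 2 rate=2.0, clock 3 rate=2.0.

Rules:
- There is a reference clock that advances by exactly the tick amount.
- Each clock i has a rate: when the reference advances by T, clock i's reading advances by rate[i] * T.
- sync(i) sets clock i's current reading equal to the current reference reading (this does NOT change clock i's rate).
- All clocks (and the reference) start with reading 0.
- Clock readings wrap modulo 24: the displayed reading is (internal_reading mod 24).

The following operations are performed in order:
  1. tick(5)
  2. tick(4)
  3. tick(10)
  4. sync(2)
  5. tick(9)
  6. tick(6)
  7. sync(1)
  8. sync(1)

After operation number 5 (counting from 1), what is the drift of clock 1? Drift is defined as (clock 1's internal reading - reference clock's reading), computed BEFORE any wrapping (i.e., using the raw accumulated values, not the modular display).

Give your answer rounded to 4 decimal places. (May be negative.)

After op 1 tick(5): ref=5.0000 raw=[10.0000 6.2500 10.0000 10.0000]
After op 2 tick(4): ref=9.0000 raw=[18.0000 11.2500 18.0000 18.0000]
After op 3 tick(10): ref=19.0000 raw=[38.0000 23.7500 38.0000 38.0000]
After op 4 sync(2): ref=19.0000 raw=[38.0000 23.7500 19.0000 38.0000]
After op 5 tick(9): ref=28.0000 raw=[56.0000 35.0000 37.0000 56.0000]
Drift of clock 1 after op 5: 35.0000 - 28.0000 = 7.0000

Answer: 7.0000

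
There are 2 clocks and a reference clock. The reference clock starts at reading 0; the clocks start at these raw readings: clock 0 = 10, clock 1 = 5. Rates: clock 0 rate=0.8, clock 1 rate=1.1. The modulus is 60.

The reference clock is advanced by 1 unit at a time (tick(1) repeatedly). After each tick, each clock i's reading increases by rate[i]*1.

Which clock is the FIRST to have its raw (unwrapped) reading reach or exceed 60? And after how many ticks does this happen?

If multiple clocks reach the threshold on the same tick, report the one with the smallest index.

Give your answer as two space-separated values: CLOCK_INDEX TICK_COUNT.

Answer: 1 50

Derivation:
clock 0: start=10, rate=0.8, needs 60-10 = 50; ticks = ceil(50/0.8) = ceil(62.5000) = 63; reading at tick 63 = 10 + 0.8*63 = 60.4000
clock 1: start=5, rate=1.1, needs 60-5 = 55; ticks = ceil(55/1.1) = ceil(50.0000) = 50; reading at tick 50 = 5 + 1.1*50 = 60.0000
Minimum tick count = 50; winners = [1]; smallest index = 1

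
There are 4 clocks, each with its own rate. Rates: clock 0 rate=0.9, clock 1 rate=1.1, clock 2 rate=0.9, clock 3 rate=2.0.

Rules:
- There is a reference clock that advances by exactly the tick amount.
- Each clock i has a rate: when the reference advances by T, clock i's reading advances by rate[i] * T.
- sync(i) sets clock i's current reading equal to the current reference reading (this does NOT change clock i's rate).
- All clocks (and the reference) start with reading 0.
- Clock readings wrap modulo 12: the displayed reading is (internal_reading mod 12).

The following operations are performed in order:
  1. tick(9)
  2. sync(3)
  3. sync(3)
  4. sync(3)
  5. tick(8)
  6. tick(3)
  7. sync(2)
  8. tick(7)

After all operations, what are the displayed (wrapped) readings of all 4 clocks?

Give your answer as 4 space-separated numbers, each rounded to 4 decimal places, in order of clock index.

After op 1 tick(9): ref=9.0000 raw=[8.1000 9.9000 8.1000 18.0000]
After op 2 sync(3): ref=9.0000 raw=[8.1000 9.9000 8.1000 9.0000]
After op 3 sync(3): ref=9.0000 raw=[8.1000 9.9000 8.1000 9.0000]
After op 4 sync(3): ref=9.0000 raw=[8.1000 9.9000 8.1000 9.0000]
After op 5 tick(8): ref=17.0000 raw=[15.3000 18.7000 15.3000 25.0000]
After op 6 tick(3): ref=20.0000 raw=[18.0000 22.0000 18.0000 31.0000]
After op 7 sync(2): ref=20.0000 raw=[18.0000 22.0000 20.0000 31.0000]
After op 8 tick(7): ref=27.0000 raw=[24.3000 29.7000 26.3000 45.0000]
Wrap final raw readings (mod 12): 24.3000 mod 12 = 0.3000; 29.7000 mod 12 = 5.7000; 26.3000 mod 12 = 2.3000; 45.0000 mod 12 = 9.0000

Answer: 0.3000 5.7000 2.3000 9.0000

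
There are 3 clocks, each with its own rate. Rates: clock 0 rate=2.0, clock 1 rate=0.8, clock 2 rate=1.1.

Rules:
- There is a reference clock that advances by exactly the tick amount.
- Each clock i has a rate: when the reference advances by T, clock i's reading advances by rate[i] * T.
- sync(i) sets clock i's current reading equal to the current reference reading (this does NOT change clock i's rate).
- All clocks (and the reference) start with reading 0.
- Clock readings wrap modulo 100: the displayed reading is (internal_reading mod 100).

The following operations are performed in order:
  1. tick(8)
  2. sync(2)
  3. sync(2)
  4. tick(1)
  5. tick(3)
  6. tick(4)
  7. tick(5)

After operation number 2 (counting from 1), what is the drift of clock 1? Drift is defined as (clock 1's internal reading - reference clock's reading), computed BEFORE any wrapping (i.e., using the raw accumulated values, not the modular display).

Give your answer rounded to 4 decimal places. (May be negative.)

After op 1 tick(8): ref=8.0000 raw=[16.0000 6.4000 8.8000]
After op 2 sync(2): ref=8.0000 raw=[16.0000 6.4000 8.0000]
Drift of clock 1 after op 2: 6.4000 - 8.0000 = -1.6000

Answer: -1.6000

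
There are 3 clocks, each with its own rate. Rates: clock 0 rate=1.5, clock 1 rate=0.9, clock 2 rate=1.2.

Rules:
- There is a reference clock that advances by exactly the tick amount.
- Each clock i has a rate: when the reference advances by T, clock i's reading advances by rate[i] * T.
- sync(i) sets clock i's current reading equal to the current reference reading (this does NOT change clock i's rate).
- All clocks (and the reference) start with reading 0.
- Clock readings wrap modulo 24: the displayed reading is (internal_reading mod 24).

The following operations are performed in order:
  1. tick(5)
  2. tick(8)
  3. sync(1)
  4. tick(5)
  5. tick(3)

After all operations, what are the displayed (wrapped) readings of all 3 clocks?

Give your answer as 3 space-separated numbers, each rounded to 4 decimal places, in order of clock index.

After op 1 tick(5): ref=5.0000 raw=[7.5000 4.5000 6.0000]
After op 2 tick(8): ref=13.0000 raw=[19.5000 11.7000 15.6000]
After op 3 sync(1): ref=13.0000 raw=[19.5000 13.0000 15.6000]
After op 4 tick(5): ref=18.0000 raw=[27.0000 17.5000 21.6000]
After op 5 tick(3): ref=21.0000 raw=[31.5000 20.2000 25.2000]
Wrap final raw readings (mod 24): 31.5000 mod 24 = 7.5000; 20.2000 mod 24 = 20.2000; 25.2000 mod 24 = 1.2000

Answer: 7.5000 20.2000 1.2000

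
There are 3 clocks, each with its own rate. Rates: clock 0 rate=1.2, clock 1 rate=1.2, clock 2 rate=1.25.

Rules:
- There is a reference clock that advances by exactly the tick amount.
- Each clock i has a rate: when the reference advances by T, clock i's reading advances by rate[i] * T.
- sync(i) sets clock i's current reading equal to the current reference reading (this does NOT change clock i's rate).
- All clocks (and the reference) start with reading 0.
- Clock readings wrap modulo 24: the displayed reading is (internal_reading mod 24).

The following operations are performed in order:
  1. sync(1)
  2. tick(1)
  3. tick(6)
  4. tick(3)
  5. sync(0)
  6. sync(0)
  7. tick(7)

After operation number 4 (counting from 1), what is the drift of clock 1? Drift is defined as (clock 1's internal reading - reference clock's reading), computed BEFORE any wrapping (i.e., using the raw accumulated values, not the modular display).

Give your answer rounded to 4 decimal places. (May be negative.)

Answer: 2.0000

Derivation:
After op 1 sync(1): ref=0.0000 raw=[0.0000 0.0000 0.0000]
After op 2 tick(1): ref=1.0000 raw=[1.2000 1.2000 1.2500]
After op 3 tick(6): ref=7.0000 raw=[8.4000 8.4000 8.7500]
After op 4 tick(3): ref=10.0000 raw=[12.0000 12.0000 12.5000]
Drift of clock 1 after op 4: 12.0000 - 10.0000 = 2.0000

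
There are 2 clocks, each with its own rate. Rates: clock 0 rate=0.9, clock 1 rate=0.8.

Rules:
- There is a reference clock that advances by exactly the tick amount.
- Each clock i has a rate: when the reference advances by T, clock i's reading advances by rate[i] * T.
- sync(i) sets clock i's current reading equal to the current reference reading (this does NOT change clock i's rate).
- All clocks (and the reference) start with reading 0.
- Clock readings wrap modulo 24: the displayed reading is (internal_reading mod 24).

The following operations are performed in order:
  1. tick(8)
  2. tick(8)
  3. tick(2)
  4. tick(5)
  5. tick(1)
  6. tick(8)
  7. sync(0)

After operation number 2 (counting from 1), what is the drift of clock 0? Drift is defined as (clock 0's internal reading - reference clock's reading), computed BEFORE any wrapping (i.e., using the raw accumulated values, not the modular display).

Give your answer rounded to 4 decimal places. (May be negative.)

After op 1 tick(8): ref=8.0000 raw=[7.2000 6.4000]
After op 2 tick(8): ref=16.0000 raw=[14.4000 12.8000]
Drift of clock 0 after op 2: 14.4000 - 16.0000 = -1.6000

Answer: -1.6000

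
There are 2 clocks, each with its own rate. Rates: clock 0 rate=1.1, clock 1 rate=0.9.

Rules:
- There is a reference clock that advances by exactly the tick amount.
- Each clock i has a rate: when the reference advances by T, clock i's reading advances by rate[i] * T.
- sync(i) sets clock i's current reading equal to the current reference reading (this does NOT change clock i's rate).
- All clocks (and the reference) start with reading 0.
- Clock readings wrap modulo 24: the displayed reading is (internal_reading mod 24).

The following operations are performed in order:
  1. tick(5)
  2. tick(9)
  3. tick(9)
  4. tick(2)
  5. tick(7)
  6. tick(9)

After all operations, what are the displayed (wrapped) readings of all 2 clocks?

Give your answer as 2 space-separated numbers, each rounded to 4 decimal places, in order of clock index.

After op 1 tick(5): ref=5.0000 raw=[5.5000 4.5000]
After op 2 tick(9): ref=14.0000 raw=[15.4000 12.6000]
After op 3 tick(9): ref=23.0000 raw=[25.3000 20.7000]
After op 4 tick(2): ref=25.0000 raw=[27.5000 22.5000]
After op 5 tick(7): ref=32.0000 raw=[35.2000 28.8000]
After op 6 tick(9): ref=41.0000 raw=[45.1000 36.9000]
Wrap final raw readings (mod 24): 45.1000 mod 24 = 21.1000; 36.9000 mod 24 = 12.9000

Answer: 21.1000 12.9000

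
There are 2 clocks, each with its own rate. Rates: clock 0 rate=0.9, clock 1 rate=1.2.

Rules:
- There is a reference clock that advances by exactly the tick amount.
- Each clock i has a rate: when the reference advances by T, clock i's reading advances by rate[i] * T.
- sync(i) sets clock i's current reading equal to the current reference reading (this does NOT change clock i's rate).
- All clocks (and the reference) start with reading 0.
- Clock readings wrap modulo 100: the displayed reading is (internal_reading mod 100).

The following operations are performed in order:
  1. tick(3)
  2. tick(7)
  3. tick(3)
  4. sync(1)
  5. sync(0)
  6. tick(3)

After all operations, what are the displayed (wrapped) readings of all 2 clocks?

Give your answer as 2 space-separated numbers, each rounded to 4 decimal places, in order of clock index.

After op 1 tick(3): ref=3.0000 raw=[2.7000 3.6000]
After op 2 tick(7): ref=10.0000 raw=[9.0000 12.0000]
After op 3 tick(3): ref=13.0000 raw=[11.7000 15.6000]
After op 4 sync(1): ref=13.0000 raw=[11.7000 13.0000]
After op 5 sync(0): ref=13.0000 raw=[13.0000 13.0000]
After op 6 tick(3): ref=16.0000 raw=[15.7000 16.6000]
Wrap final raw readings (mod 100): 15.7000 mod 100 = 15.7000; 16.6000 mod 100 = 16.6000

Answer: 15.7000 16.6000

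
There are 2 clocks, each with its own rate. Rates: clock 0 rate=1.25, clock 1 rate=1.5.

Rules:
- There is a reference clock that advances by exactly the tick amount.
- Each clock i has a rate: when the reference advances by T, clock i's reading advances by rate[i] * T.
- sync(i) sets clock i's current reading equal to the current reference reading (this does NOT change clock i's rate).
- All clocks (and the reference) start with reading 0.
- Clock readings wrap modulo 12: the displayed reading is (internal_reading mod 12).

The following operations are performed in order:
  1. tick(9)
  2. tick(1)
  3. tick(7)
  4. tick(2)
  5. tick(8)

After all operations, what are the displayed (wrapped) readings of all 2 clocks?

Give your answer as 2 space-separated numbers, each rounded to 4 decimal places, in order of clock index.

Answer: 9.7500 4.5000

Derivation:
After op 1 tick(9): ref=9.0000 raw=[11.2500 13.5000]
After op 2 tick(1): ref=10.0000 raw=[12.5000 15.0000]
After op 3 tick(7): ref=17.0000 raw=[21.2500 25.5000]
After op 4 tick(2): ref=19.0000 raw=[23.7500 28.5000]
After op 5 tick(8): ref=27.0000 raw=[33.7500 40.5000]
Wrap final raw readings (mod 12): 33.7500 mod 12 = 9.7500; 40.5000 mod 12 = 4.5000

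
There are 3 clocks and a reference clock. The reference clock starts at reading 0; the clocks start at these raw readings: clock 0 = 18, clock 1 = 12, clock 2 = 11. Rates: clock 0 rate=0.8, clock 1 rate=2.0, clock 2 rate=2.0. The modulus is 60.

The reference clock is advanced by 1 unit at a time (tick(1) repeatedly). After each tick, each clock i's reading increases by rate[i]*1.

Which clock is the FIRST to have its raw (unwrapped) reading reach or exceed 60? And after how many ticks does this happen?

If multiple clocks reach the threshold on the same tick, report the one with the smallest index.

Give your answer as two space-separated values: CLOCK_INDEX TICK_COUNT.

Answer: 1 24

Derivation:
clock 0: start=18, rate=0.8, needs 60-18 = 42; ticks = ceil(42/0.8) = ceil(52.5000) = 53; reading at tick 53 = 18 + 0.8*53 = 60.4000
clock 1: start=12, rate=2.0, needs 60-12 = 48; ticks = ceil(48/2.0) = ceil(24.0000) = 24; reading at tick 24 = 12 + 2.0*24 = 60.0000
clock 2: start=11, rate=2.0, needs 60-11 = 49; ticks = ceil(49/2.0) = ceil(24.5000) = 25; reading at tick 25 = 11 + 2.0*25 = 61.0000
Minimum tick count = 24; winners = [1]; smallest index = 1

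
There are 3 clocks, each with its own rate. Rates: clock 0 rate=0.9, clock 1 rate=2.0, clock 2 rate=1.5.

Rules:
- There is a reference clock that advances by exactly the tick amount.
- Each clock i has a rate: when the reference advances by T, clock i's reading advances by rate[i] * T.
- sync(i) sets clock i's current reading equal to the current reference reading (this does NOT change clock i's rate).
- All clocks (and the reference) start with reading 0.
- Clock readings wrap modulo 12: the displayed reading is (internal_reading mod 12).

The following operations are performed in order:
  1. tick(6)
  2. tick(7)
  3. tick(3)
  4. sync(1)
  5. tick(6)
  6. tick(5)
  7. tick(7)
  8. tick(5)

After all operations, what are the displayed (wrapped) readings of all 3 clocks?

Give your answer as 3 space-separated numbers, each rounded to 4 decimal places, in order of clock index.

After op 1 tick(6): ref=6.0000 raw=[5.4000 12.0000 9.0000]
After op 2 tick(7): ref=13.0000 raw=[11.7000 26.0000 19.5000]
After op 3 tick(3): ref=16.0000 raw=[14.4000 32.0000 24.0000]
After op 4 sync(1): ref=16.0000 raw=[14.4000 16.0000 24.0000]
After op 5 tick(6): ref=22.0000 raw=[19.8000 28.0000 33.0000]
After op 6 tick(5): ref=27.0000 raw=[24.3000 38.0000 40.5000]
After op 7 tick(7): ref=34.0000 raw=[30.6000 52.0000 51.0000]
After op 8 tick(5): ref=39.0000 raw=[35.1000 62.0000 58.5000]
Wrap final raw readings (mod 12): 35.1000 mod 12 = 11.1000; 62.0000 mod 12 = 2.0000; 58.5000 mod 12 = 10.5000

Answer: 11.1000 2.0000 10.5000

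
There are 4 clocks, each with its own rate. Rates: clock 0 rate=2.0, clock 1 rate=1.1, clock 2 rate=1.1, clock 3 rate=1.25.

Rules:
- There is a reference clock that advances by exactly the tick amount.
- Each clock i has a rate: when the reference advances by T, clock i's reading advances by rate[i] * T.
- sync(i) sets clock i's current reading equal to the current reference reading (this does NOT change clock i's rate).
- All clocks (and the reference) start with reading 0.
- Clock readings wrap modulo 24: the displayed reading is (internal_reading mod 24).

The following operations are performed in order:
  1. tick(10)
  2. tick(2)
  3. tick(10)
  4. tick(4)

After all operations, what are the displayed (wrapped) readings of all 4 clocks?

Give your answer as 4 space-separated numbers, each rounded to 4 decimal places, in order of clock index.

After op 1 tick(10): ref=10.0000 raw=[20.0000 11.0000 11.0000 12.5000]
After op 2 tick(2): ref=12.0000 raw=[24.0000 13.2000 13.2000 15.0000]
After op 3 tick(10): ref=22.0000 raw=[44.0000 24.2000 24.2000 27.5000]
After op 4 tick(4): ref=26.0000 raw=[52.0000 28.6000 28.6000 32.5000]
Wrap final raw readings (mod 24): 52.0000 mod 24 = 4.0000; 28.6000 mod 24 = 4.6000; 28.6000 mod 24 = 4.6000; 32.5000 mod 24 = 8.5000

Answer: 4.0000 4.6000 4.6000 8.5000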